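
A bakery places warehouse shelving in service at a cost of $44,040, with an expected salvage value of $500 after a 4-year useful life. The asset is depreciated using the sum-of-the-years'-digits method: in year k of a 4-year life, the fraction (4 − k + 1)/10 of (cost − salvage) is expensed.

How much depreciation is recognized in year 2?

Depreciable base = $44,040 − $500 = $43,540.
Sum of the years' digits = 4+3+2+1 = 10.
Year 1: $43,540 × 4/10 = $17,416. Book value $26,624.
Year 2: $43,540 × 3/10 = $13,062. Book value $13,562.

$13,062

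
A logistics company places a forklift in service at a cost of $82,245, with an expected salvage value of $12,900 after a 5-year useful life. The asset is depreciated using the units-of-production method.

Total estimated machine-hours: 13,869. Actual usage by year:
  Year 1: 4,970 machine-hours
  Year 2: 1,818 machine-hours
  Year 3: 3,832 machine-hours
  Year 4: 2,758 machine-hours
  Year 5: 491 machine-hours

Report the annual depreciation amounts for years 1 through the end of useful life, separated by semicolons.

$24,850; $9,090; $19,160; $13,790; $2,455

Depreciable base = $82,245 − $12,900 = $69,345.
Rate = $69,345 / 13,869 machine-hours = $5 per machine-hour.
Year 1: 4,970 × $5 = $24,850. Book value $57,395.
Year 2: 1,818 × $5 = $9,090. Book value $48,305.
Year 3: 3,832 × $5 = $19,160. Book value $29,145.
Year 4: 2,758 × $5 = $13,790. Book value $15,355.
Year 5: 491 × $5 = $2,455. Book value $12,900.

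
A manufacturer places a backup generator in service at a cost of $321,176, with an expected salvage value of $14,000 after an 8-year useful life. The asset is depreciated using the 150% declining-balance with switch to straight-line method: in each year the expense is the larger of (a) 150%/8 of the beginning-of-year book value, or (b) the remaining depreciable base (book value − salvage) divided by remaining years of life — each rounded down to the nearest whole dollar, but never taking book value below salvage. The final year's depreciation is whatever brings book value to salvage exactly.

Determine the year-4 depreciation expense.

$32,301

Depreciable base = $321,176 − $14,000 = $307,176.
Year 1: DB = ⌊$321,176 × 150%/8⌋ = $60,220; SL = ⌊$307,176/8⌋ = $38,397 → take DB $60,220. Book value $260,956.
Year 2: DB = ⌊$260,956 × 150%/8⌋ = $48,929; SL = ⌊$246,956/7⌋ = $35,279 → take DB $48,929. Book value $212,027.
Year 3: DB = ⌊$212,027 × 150%/8⌋ = $39,755; SL = ⌊$198,027/6⌋ = $33,004 → take DB $39,755. Book value $172,272.
Year 4: DB = ⌊$172,272 × 150%/8⌋ = $32,301; SL = ⌊$158,272/5⌋ = $31,654 → take DB $32,301. Book value $139,971.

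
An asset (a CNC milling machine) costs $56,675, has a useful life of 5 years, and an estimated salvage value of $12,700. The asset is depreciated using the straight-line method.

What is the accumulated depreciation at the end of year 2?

$17,590

Depreciable base = $56,675 − $12,700 = $43,975.
Annual expense = $43,975 / 5 = $8,795.
End of year 1: book value $47,880.
End of year 2: book value $39,085.
Accumulated through year 2 = $56,675 − $39,085 = $17,590.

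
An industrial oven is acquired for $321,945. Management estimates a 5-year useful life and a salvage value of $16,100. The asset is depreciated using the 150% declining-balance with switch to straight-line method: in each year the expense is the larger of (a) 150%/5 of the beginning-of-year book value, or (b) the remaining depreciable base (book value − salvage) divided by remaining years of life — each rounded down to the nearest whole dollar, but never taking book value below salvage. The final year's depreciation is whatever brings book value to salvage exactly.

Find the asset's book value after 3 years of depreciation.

$110,428

Depreciable base = $321,945 − $16,100 = $305,845.
Year 1: DB = ⌊$321,945 × 150%/5⌋ = $96,583; SL = ⌊$305,845/5⌋ = $61,169 → take DB $96,583. Book value $225,362.
Year 2: DB = ⌊$225,362 × 150%/5⌋ = $67,608; SL = ⌊$209,262/4⌋ = $52,315 → take DB $67,608. Book value $157,754.
Year 3: DB = ⌊$157,754 × 150%/5⌋ = $47,326; SL = ⌊$141,654/3⌋ = $47,218 → take DB $47,326. Book value $110,428.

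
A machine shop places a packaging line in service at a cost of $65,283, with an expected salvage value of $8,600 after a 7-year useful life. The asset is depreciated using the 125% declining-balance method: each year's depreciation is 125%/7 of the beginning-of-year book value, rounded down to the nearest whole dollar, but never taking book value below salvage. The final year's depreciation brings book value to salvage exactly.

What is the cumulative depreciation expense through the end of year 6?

Depreciable base = $65,283 − $8,600 = $56,683.
Year 1: ⌊$65,283 × 125%/7⌋ = $11,657. Book value $53,626.
Year 2: ⌊$53,626 × 125%/7⌋ = $9,576. Book value $44,050.
Year 3: ⌊$44,050 × 125%/7⌋ = $7,866. Book value $36,184.
Year 4: ⌊$36,184 × 125%/7⌋ = $6,461. Book value $29,723.
Year 5: ⌊$29,723 × 125%/7⌋ = $5,307. Book value $24,416.
Year 6: ⌊$24,416 × 125%/7⌋ = $4,360. Book value $20,056.
Accumulated through year 6 = $65,283 − $20,056 = $45,227.

$45,227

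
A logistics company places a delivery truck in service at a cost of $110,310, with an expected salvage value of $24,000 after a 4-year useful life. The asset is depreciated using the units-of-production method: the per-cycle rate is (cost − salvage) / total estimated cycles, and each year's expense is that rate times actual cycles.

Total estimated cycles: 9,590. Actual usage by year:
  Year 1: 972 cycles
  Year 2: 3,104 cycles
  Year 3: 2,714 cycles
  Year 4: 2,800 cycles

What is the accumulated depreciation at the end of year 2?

$36,684

Depreciable base = $110,310 − $24,000 = $86,310.
Rate = $86,310 / 9,590 cycles = $9 per cycle.
Year 1: 972 × $9 = $8,748. Book value $101,562.
Year 2: 3,104 × $9 = $27,936. Book value $73,626.
Accumulated through year 2 = $110,310 − $73,626 = $36,684.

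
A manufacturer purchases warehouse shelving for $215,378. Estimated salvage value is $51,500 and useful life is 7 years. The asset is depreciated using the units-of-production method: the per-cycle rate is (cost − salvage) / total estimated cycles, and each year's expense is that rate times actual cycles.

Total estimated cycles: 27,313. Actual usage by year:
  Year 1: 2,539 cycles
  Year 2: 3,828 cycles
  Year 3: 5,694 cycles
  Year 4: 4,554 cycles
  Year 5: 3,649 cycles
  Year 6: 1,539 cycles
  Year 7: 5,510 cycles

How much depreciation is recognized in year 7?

$33,060

Depreciable base = $215,378 − $51,500 = $163,878.
Rate = $163,878 / 27,313 cycles = $6 per cycle.
Year 1: 2,539 × $6 = $15,234. Book value $200,144.
Year 2: 3,828 × $6 = $22,968. Book value $177,176.
Year 3: 5,694 × $6 = $34,164. Book value $143,012.
Year 4: 4,554 × $6 = $27,324. Book value $115,688.
Year 5: 3,649 × $6 = $21,894. Book value $93,794.
Year 6: 1,539 × $6 = $9,234. Book value $84,560.
Year 7: 5,510 × $6 = $33,060. Book value $51,500.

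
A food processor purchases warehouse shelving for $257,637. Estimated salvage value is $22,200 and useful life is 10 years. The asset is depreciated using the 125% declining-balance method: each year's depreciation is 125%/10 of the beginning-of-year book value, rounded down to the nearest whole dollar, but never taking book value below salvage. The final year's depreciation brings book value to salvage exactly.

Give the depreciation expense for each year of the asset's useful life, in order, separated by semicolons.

$32,204; $28,179; $24,656; $21,574; $18,878; $16,518; $14,453; $12,646; $11,066; $55,263

Depreciable base = $257,637 − $22,200 = $235,437.
Year 1: ⌊$257,637 × 125%/10⌋ = $32,204. Book value $225,433.
Year 2: ⌊$225,433 × 125%/10⌋ = $28,179. Book value $197,254.
Year 3: ⌊$197,254 × 125%/10⌋ = $24,656. Book value $172,598.
Year 4: ⌊$172,598 × 125%/10⌋ = $21,574. Book value $151,024.
Year 5: ⌊$151,024 × 125%/10⌋ = $18,878. Book value $132,146.
Year 6: ⌊$132,146 × 125%/10⌋ = $16,518. Book value $115,628.
Year 7: ⌊$115,628 × 125%/10⌋ = $14,453. Book value $101,175.
Year 8: ⌊$101,175 × 125%/10⌋ = $12,646. Book value $88,529.
Year 9: ⌊$88,529 × 125%/10⌋ = $11,066. Book value $77,463.
Year 10 (final): $77,463 − $22,200 = $55,263. Book value $22,200.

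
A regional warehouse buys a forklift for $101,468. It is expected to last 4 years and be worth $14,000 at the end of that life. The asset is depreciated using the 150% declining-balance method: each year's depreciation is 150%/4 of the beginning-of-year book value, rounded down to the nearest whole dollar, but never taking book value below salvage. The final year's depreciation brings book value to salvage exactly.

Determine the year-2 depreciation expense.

Depreciable base = $101,468 − $14,000 = $87,468.
Year 1: ⌊$101,468 × 150%/4⌋ = $38,050. Book value $63,418.
Year 2: ⌊$63,418 × 150%/4⌋ = $23,781. Book value $39,637.

$23,781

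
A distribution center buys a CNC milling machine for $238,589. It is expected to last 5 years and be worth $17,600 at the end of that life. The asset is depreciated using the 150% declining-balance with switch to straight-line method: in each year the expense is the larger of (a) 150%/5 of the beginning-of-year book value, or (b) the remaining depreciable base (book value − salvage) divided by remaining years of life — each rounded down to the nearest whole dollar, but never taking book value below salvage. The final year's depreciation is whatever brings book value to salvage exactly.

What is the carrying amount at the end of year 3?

$81,837

Depreciable base = $238,589 − $17,600 = $220,989.
Year 1: DB = ⌊$238,589 × 150%/5⌋ = $71,576; SL = ⌊$220,989/5⌋ = $44,197 → take DB $71,576. Book value $167,013.
Year 2: DB = ⌊$167,013 × 150%/5⌋ = $50,103; SL = ⌊$149,413/4⌋ = $37,353 → take DB $50,103. Book value $116,910.
Year 3: DB = ⌊$116,910 × 150%/5⌋ = $35,073; SL = ⌊$99,310/3⌋ = $33,103 → take DB $35,073. Book value $81,837.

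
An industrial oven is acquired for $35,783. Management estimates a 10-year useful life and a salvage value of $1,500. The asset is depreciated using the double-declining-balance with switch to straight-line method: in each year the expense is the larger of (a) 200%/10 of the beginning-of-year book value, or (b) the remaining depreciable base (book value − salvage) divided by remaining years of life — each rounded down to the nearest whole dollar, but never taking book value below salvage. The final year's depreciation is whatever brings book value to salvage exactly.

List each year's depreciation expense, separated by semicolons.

$7,156; $5,725; $4,580; $3,664; $2,931; $2,345; $1,970; $1,970; $1,971; $1,971

Depreciable base = $35,783 − $1,500 = $34,283.
Year 1: DB = ⌊$35,783 × 200%/10⌋ = $7,156; SL = ⌊$34,283/10⌋ = $3,428 → take DB $7,156. Book value $28,627.
Year 2: DB = ⌊$28,627 × 200%/10⌋ = $5,725; SL = ⌊$27,127/9⌋ = $3,014 → take DB $5,725. Book value $22,902.
Year 3: DB = ⌊$22,902 × 200%/10⌋ = $4,580; SL = ⌊$21,402/8⌋ = $2,675 → take DB $4,580. Book value $18,322.
Year 4: DB = ⌊$18,322 × 200%/10⌋ = $3,664; SL = ⌊$16,822/7⌋ = $2,403 → take DB $3,664. Book value $14,658.
Year 5: DB = ⌊$14,658 × 200%/10⌋ = $2,931; SL = ⌊$13,158/6⌋ = $2,193 → take DB $2,931. Book value $11,727.
Year 6: DB = ⌊$11,727 × 200%/10⌋ = $2,345; SL = ⌊$10,227/5⌋ = $2,045 → take DB $2,345. Book value $9,382.
Year 7: DB = ⌊$9,382 × 200%/10⌋ = $1,876; SL = ⌊$7,882/4⌋ = $1,970 → take SL $1,970. Book value $7,412.
Year 8: DB = ⌊$7,412 × 200%/10⌋ = $1,482; SL = ⌊$5,912/3⌋ = $1,970 → take SL $1,970. Book value $5,442.
Year 9: DB = ⌊$5,442 × 200%/10⌋ = $1,088; SL = ⌊$3,942/2⌋ = $1,971 → take SL $1,971. Book value $3,471.
Year 10 (final): $3,471 − $1,500 = $1,971. Book value $1,500.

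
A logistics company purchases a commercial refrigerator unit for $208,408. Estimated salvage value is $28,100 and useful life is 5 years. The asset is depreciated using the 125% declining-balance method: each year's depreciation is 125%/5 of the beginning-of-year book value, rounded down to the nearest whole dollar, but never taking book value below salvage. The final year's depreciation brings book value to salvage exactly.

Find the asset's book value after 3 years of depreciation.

Depreciable base = $208,408 − $28,100 = $180,308.
Year 1: ⌊$208,408 × 125%/5⌋ = $52,102. Book value $156,306.
Year 2: ⌊$156,306 × 125%/5⌋ = $39,076. Book value $117,230.
Year 3: ⌊$117,230 × 125%/5⌋ = $29,307. Book value $87,923.

$87,923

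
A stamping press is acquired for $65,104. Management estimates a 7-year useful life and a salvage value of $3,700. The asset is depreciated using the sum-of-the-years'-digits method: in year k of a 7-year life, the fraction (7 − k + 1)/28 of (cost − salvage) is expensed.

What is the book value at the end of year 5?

Depreciable base = $65,104 − $3,700 = $61,404.
Sum of the years' digits = 7+6+5+4+3+2+1 = 28.
Year 1: $61,404 × 7/28 = $15,351. Book value $49,753.
Year 2: $61,404 × 6/28 = $13,158. Book value $36,595.
Year 3: $61,404 × 5/28 = $10,965. Book value $25,630.
Year 4: $61,404 × 4/28 = $8,772. Book value $16,858.
Year 5: $61,404 × 3/28 = $6,579. Book value $10,279.

$10,279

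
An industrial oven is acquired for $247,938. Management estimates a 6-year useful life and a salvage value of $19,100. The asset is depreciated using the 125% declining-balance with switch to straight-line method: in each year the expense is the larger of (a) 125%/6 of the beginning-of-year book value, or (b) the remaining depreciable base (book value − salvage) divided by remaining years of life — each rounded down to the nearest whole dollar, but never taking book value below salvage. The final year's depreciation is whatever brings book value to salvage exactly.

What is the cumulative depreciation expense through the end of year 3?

Depreciable base = $247,938 − $19,100 = $228,838.
Year 1: DB = ⌊$247,938 × 125%/6⌋ = $51,653; SL = ⌊$228,838/6⌋ = $38,139 → take DB $51,653. Book value $196,285.
Year 2: DB = ⌊$196,285 × 125%/6⌋ = $40,892; SL = ⌊$177,185/5⌋ = $35,437 → take DB $40,892. Book value $155,393.
Year 3: DB = ⌊$155,393 × 125%/6⌋ = $32,373; SL = ⌊$136,293/4⌋ = $34,073 → take SL $34,073. Book value $121,320.
Accumulated through year 3 = $247,938 − $121,320 = $126,618.

$126,618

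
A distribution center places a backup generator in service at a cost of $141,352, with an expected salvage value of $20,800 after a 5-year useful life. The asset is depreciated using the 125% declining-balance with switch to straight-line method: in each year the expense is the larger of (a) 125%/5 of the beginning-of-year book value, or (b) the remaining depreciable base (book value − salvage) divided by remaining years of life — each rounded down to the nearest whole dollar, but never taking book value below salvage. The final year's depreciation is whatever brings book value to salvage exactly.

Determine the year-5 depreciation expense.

$19,417

Depreciable base = $141,352 − $20,800 = $120,552.
Year 1: DB = ⌊$141,352 × 125%/5⌋ = $35,338; SL = ⌊$120,552/5⌋ = $24,110 → take DB $35,338. Book value $106,014.
Year 2: DB = ⌊$106,014 × 125%/5⌋ = $26,503; SL = ⌊$85,214/4⌋ = $21,303 → take DB $26,503. Book value $79,511.
Year 3: DB = ⌊$79,511 × 125%/5⌋ = $19,877; SL = ⌊$58,711/3⌋ = $19,570 → take DB $19,877. Book value $59,634.
Year 4: DB = ⌊$59,634 × 125%/5⌋ = $14,908; SL = ⌊$38,834/2⌋ = $19,417 → take SL $19,417. Book value $40,217.
Year 5 (final): $40,217 − $20,800 = $19,417. Book value $20,800.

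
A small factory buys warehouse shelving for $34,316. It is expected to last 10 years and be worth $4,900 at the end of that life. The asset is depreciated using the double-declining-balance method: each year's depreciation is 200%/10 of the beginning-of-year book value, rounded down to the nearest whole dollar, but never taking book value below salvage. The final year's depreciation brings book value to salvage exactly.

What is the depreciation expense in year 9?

$859

Depreciable base = $34,316 − $4,900 = $29,416.
Year 1: ⌊$34,316 × 200%/10⌋ = $6,863. Book value $27,453.
Year 2: ⌊$27,453 × 200%/10⌋ = $5,490. Book value $21,963.
Year 3: ⌊$21,963 × 200%/10⌋ = $4,392. Book value $17,571.
Year 4: ⌊$17,571 × 200%/10⌋ = $3,514. Book value $14,057.
Year 5: ⌊$14,057 × 200%/10⌋ = $2,811. Book value $11,246.
Year 6: ⌊$11,246 × 200%/10⌋ = $2,249. Book value $8,997.
Year 7: ⌊$8,997 × 200%/10⌋ = $1,799. Book value $7,198.
Year 8: ⌊$7,198 × 200%/10⌋ = $1,439. Book value $5,759.
Year 9: ⌊$5,759 × 200%/10⌋ = $1,151, capped at $859. Book value $4,900.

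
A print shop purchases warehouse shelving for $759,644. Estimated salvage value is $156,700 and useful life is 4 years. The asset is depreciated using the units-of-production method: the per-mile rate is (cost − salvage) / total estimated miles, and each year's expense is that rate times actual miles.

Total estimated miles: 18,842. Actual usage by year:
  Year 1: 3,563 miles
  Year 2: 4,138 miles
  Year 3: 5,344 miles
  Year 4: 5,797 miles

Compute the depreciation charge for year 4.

$185,504

Depreciable base = $759,644 − $156,700 = $602,944.
Rate = $602,944 / 18,842 miles = $32 per mile.
Year 1: 3,563 × $32 = $114,016. Book value $645,628.
Year 2: 4,138 × $32 = $132,416. Book value $513,212.
Year 3: 5,344 × $32 = $171,008. Book value $342,204.
Year 4: 5,797 × $32 = $185,504. Book value $156,700.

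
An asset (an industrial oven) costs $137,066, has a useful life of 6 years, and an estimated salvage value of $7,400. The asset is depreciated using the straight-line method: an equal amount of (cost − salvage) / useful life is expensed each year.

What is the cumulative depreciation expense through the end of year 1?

$21,611

Depreciable base = $137,066 − $7,400 = $129,666.
Annual expense = $129,666 / 6 = $21,611.
End of year 1: book value $115,455.
Accumulated through year 1 = $137,066 − $115,455 = $21,611.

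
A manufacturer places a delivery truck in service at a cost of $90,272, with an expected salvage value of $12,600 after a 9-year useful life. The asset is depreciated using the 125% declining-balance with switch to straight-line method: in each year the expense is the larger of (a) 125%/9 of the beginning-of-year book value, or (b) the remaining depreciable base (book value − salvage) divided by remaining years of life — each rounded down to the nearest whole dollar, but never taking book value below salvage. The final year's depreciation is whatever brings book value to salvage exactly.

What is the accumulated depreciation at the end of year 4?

Depreciable base = $90,272 − $12,600 = $77,672.
Year 1: DB = ⌊$90,272 × 125%/9⌋ = $12,537; SL = ⌊$77,672/9⌋ = $8,630 → take DB $12,537. Book value $77,735.
Year 2: DB = ⌊$77,735 × 125%/9⌋ = $10,796; SL = ⌊$65,135/8⌋ = $8,141 → take DB $10,796. Book value $66,939.
Year 3: DB = ⌊$66,939 × 125%/9⌋ = $9,297; SL = ⌊$54,339/7⌋ = $7,762 → take DB $9,297. Book value $57,642.
Year 4: DB = ⌊$57,642 × 125%/9⌋ = $8,005; SL = ⌊$45,042/6⌋ = $7,507 → take DB $8,005. Book value $49,637.
Accumulated through year 4 = $90,272 − $49,637 = $40,635.

$40,635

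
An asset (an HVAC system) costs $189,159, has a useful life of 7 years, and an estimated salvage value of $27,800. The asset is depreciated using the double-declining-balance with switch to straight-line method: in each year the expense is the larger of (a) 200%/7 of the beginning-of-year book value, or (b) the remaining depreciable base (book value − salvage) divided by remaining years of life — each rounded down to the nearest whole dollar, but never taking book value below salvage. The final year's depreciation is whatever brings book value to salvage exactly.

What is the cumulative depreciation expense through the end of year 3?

$120,223

Depreciable base = $189,159 − $27,800 = $161,359.
Year 1: DB = ⌊$189,159 × 200%/7⌋ = $54,045; SL = ⌊$161,359/7⌋ = $23,051 → take DB $54,045. Book value $135,114.
Year 2: DB = ⌊$135,114 × 200%/7⌋ = $38,604; SL = ⌊$107,314/6⌋ = $17,885 → take DB $38,604. Book value $96,510.
Year 3: DB = ⌊$96,510 × 200%/7⌋ = $27,574; SL = ⌊$68,710/5⌋ = $13,742 → take DB $27,574. Book value $68,936.
Accumulated through year 3 = $189,159 − $68,936 = $120,223.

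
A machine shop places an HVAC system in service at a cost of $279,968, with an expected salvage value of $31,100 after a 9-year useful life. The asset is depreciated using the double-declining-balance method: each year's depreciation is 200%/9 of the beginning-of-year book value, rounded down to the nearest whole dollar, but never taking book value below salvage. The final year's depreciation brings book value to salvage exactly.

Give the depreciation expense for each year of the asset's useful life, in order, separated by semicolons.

Depreciable base = $279,968 − $31,100 = $248,868.
Year 1: ⌊$279,968 × 200%/9⌋ = $62,215. Book value $217,753.
Year 2: ⌊$217,753 × 200%/9⌋ = $48,389. Book value $169,364.
Year 3: ⌊$169,364 × 200%/9⌋ = $37,636. Book value $131,728.
Year 4: ⌊$131,728 × 200%/9⌋ = $29,272. Book value $102,456.
Year 5: ⌊$102,456 × 200%/9⌋ = $22,768. Book value $79,688.
Year 6: ⌊$79,688 × 200%/9⌋ = $17,708. Book value $61,980.
Year 7: ⌊$61,980 × 200%/9⌋ = $13,773. Book value $48,207.
Year 8: ⌊$48,207 × 200%/9⌋ = $10,712. Book value $37,495.
Year 9 (final): $37,495 − $31,100 = $6,395. Book value $31,100.

$62,215; $48,389; $37,636; $29,272; $22,768; $17,708; $13,773; $10,712; $6,395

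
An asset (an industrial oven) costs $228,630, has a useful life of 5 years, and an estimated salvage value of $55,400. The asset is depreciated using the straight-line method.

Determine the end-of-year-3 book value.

Depreciable base = $228,630 − $55,400 = $173,230.
Annual expense = $173,230 / 5 = $34,646.
End of year 1: book value $193,984.
End of year 2: book value $159,338.
End of year 3: book value $124,692.

$124,692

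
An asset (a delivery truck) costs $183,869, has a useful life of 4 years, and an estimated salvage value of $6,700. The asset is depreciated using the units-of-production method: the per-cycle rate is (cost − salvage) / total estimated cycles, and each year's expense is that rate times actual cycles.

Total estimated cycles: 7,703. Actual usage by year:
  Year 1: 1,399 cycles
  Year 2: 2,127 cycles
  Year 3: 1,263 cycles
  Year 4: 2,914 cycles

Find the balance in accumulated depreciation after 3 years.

$110,147

Depreciable base = $183,869 − $6,700 = $177,169.
Rate = $177,169 / 7,703 cycles = $23 per cycle.
Year 1: 1,399 × $23 = $32,177. Book value $151,692.
Year 2: 2,127 × $23 = $48,921. Book value $102,771.
Year 3: 1,263 × $23 = $29,049. Book value $73,722.
Accumulated through year 3 = $183,869 − $73,722 = $110,147.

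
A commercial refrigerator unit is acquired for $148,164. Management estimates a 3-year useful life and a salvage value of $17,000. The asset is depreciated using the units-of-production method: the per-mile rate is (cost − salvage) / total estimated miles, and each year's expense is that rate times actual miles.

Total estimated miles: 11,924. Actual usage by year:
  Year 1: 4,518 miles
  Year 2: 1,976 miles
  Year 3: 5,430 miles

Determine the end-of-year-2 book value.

$76,730

Depreciable base = $148,164 − $17,000 = $131,164.
Rate = $131,164 / 11,924 miles = $11 per mile.
Year 1: 4,518 × $11 = $49,698. Book value $98,466.
Year 2: 1,976 × $11 = $21,736. Book value $76,730.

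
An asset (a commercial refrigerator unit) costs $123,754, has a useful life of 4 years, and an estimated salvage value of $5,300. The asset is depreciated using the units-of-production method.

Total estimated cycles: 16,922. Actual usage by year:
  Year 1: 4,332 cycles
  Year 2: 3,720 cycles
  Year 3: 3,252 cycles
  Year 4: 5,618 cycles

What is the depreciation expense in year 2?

Depreciable base = $123,754 − $5,300 = $118,454.
Rate = $118,454 / 16,922 cycles = $7 per cycle.
Year 1: 4,332 × $7 = $30,324. Book value $93,430.
Year 2: 3,720 × $7 = $26,040. Book value $67,390.

$26,040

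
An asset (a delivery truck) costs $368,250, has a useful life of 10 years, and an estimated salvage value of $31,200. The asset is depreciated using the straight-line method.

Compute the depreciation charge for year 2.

Depreciable base = $368,250 − $31,200 = $337,050.
Annual expense = $337,050 / 10 = $33,705.

$33,705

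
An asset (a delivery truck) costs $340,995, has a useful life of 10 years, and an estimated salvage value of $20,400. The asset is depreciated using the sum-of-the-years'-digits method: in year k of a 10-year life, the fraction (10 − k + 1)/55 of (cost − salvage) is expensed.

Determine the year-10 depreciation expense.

Depreciable base = $340,995 − $20,400 = $320,595.
Sum of the years' digits = 10+9+8+7+6+5+4+3+2+1 = 55.
Year 1: $320,595 × 10/55 = $58,290. Book value $282,705.
Year 2: $320,595 × 9/55 = $52,461. Book value $230,244.
Year 3: $320,595 × 8/55 = $46,632. Book value $183,612.
Year 4: $320,595 × 7/55 = $40,803. Book value $142,809.
Year 5: $320,595 × 6/55 = $34,974. Book value $107,835.
Year 6: $320,595 × 5/55 = $29,145. Book value $78,690.
Year 7: $320,595 × 4/55 = $23,316. Book value $55,374.
Year 8: $320,595 × 3/55 = $17,487. Book value $37,887.
Year 9: $320,595 × 2/55 = $11,658. Book value $26,229.
Year 10: $320,595 × 1/55 = $5,829. Book value $20,400.

$5,829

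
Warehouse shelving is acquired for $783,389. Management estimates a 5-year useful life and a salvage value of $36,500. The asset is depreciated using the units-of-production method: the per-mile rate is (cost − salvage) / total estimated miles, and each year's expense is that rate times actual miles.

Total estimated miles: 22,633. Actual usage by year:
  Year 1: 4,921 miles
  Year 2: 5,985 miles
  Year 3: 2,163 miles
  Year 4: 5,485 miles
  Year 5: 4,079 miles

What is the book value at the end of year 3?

$352,112

Depreciable base = $783,389 − $36,500 = $746,889.
Rate = $746,889 / 22,633 miles = $33 per mile.
Year 1: 4,921 × $33 = $162,393. Book value $620,996.
Year 2: 5,985 × $33 = $197,505. Book value $423,491.
Year 3: 2,163 × $33 = $71,379. Book value $352,112.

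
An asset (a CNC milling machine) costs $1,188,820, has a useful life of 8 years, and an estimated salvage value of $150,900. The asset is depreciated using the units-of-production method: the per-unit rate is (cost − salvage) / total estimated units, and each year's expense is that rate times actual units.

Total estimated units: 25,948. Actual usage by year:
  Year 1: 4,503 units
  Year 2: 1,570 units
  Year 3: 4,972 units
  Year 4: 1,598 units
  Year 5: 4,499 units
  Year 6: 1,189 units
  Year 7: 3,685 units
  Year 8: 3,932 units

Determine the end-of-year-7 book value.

$308,180

Depreciable base = $1,188,820 − $150,900 = $1,037,920.
Rate = $1,037,920 / 25,948 units = $40 per unit.
Year 1: 4,503 × $40 = $180,120. Book value $1,008,700.
Year 2: 1,570 × $40 = $62,800. Book value $945,900.
Year 3: 4,972 × $40 = $198,880. Book value $747,020.
Year 4: 1,598 × $40 = $63,920. Book value $683,100.
Year 5: 4,499 × $40 = $179,960. Book value $503,140.
Year 6: 1,189 × $40 = $47,560. Book value $455,580.
Year 7: 3,685 × $40 = $147,400. Book value $308,180.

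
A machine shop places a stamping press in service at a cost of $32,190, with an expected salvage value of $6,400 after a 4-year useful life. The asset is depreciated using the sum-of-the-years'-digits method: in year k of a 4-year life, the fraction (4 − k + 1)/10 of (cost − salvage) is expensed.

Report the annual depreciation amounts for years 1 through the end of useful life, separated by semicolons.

Depreciable base = $32,190 − $6,400 = $25,790.
Sum of the years' digits = 4+3+2+1 = 10.
Year 1: $25,790 × 4/10 = $10,316. Book value $21,874.
Year 2: $25,790 × 3/10 = $7,737. Book value $14,137.
Year 3: $25,790 × 2/10 = $5,158. Book value $8,979.
Year 4: $25,790 × 1/10 = $2,579. Book value $6,400.

$10,316; $7,737; $5,158; $2,579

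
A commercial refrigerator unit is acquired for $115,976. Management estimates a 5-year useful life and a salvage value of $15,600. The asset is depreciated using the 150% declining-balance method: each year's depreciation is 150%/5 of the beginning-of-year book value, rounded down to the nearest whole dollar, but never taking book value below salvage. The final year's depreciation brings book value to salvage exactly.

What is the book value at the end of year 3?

$39,781

Depreciable base = $115,976 − $15,600 = $100,376.
Year 1: ⌊$115,976 × 150%/5⌋ = $34,792. Book value $81,184.
Year 2: ⌊$81,184 × 150%/5⌋ = $24,355. Book value $56,829.
Year 3: ⌊$56,829 × 150%/5⌋ = $17,048. Book value $39,781.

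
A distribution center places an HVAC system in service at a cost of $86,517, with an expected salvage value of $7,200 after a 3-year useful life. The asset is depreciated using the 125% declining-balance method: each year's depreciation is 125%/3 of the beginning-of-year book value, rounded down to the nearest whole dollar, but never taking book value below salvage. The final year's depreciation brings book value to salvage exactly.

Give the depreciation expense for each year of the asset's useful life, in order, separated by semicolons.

$36,048; $21,028; $22,241

Depreciable base = $86,517 − $7,200 = $79,317.
Year 1: ⌊$86,517 × 125%/3⌋ = $36,048. Book value $50,469.
Year 2: ⌊$50,469 × 125%/3⌋ = $21,028. Book value $29,441.
Year 3 (final): $29,441 − $7,200 = $22,241. Book value $7,200.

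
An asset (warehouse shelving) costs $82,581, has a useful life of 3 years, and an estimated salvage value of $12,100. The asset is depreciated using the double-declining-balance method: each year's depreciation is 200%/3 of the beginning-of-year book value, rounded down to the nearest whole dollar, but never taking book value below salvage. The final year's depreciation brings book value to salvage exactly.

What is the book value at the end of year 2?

Depreciable base = $82,581 − $12,100 = $70,481.
Year 1: ⌊$82,581 × 200%/3⌋ = $55,054. Book value $27,527.
Year 2: ⌊$27,527 × 200%/3⌋ = $18,351, capped at $15,427. Book value $12,100.

$12,100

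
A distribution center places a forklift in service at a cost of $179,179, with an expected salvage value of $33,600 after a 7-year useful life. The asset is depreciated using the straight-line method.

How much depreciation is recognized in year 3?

Depreciable base = $179,179 − $33,600 = $145,579.
Annual expense = $145,579 / 7 = $20,797.

$20,797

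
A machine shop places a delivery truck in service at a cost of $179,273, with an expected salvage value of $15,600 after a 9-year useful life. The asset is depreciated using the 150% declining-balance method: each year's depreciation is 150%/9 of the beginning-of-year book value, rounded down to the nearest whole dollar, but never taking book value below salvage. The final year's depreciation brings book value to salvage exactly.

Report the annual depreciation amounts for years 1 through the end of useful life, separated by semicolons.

Depreciable base = $179,273 − $15,600 = $163,673.
Year 1: ⌊$179,273 × 150%/9⌋ = $29,878. Book value $149,395.
Year 2: ⌊$149,395 × 150%/9⌋ = $24,899. Book value $124,496.
Year 3: ⌊$124,496 × 150%/9⌋ = $20,749. Book value $103,747.
Year 4: ⌊$103,747 × 150%/9⌋ = $17,291. Book value $86,456.
Year 5: ⌊$86,456 × 150%/9⌋ = $14,409. Book value $72,047.
Year 6: ⌊$72,047 × 150%/9⌋ = $12,007. Book value $60,040.
Year 7: ⌊$60,040 × 150%/9⌋ = $10,006. Book value $50,034.
Year 8: ⌊$50,034 × 150%/9⌋ = $8,339. Book value $41,695.
Year 9 (final): $41,695 − $15,600 = $26,095. Book value $15,600.

$29,878; $24,899; $20,749; $17,291; $14,409; $12,007; $10,006; $8,339; $26,095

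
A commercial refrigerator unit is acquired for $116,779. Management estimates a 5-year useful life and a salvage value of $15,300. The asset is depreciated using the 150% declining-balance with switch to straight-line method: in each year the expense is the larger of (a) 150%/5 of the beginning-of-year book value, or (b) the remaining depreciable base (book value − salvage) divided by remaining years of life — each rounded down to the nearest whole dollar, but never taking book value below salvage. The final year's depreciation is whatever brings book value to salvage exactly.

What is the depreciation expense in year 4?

Depreciable base = $116,779 − $15,300 = $101,479.
Year 1: DB = ⌊$116,779 × 150%/5⌋ = $35,033; SL = ⌊$101,479/5⌋ = $20,295 → take DB $35,033. Book value $81,746.
Year 2: DB = ⌊$81,746 × 150%/5⌋ = $24,523; SL = ⌊$66,446/4⌋ = $16,611 → take DB $24,523. Book value $57,223.
Year 3: DB = ⌊$57,223 × 150%/5⌋ = $17,166; SL = ⌊$41,923/3⌋ = $13,974 → take DB $17,166. Book value $40,057.
Year 4: DB = ⌊$40,057 × 150%/5⌋ = $12,017; SL = ⌊$24,757/2⌋ = $12,378 → take SL $12,378. Book value $27,679.

$12,378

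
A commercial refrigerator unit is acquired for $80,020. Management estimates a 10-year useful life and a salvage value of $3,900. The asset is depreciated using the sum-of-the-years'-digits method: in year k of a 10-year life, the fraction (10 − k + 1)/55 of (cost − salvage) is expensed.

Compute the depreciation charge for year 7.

$5,536

Depreciable base = $80,020 − $3,900 = $76,120.
Sum of the years' digits = 10+9+8+7+6+5+4+3+2+1 = 55.
Year 1: $76,120 × 10/55 = $13,840. Book value $66,180.
Year 2: $76,120 × 9/55 = $12,456. Book value $53,724.
Year 3: $76,120 × 8/55 = $11,072. Book value $42,652.
Year 4: $76,120 × 7/55 = $9,688. Book value $32,964.
Year 5: $76,120 × 6/55 = $8,304. Book value $24,660.
Year 6: $76,120 × 5/55 = $6,920. Book value $17,740.
Year 7: $76,120 × 4/55 = $5,536. Book value $12,204.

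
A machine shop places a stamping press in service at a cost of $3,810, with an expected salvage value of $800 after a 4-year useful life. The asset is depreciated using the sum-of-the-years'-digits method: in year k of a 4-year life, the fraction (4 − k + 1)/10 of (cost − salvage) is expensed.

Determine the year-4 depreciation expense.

$301

Depreciable base = $3,810 − $800 = $3,010.
Sum of the years' digits = 4+3+2+1 = 10.
Year 1: $3,010 × 4/10 = $1,204. Book value $2,606.
Year 2: $3,010 × 3/10 = $903. Book value $1,703.
Year 3: $3,010 × 2/10 = $602. Book value $1,101.
Year 4: $3,010 × 1/10 = $301. Book value $800.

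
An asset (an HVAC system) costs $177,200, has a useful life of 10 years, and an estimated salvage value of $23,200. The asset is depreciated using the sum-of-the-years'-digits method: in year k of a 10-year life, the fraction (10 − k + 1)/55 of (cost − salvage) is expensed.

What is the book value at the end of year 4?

$82,000

Depreciable base = $177,200 − $23,200 = $154,000.
Sum of the years' digits = 10+9+8+7+6+5+4+3+2+1 = 55.
Year 1: $154,000 × 10/55 = $28,000. Book value $149,200.
Year 2: $154,000 × 9/55 = $25,200. Book value $124,000.
Year 3: $154,000 × 8/55 = $22,400. Book value $101,600.
Year 4: $154,000 × 7/55 = $19,600. Book value $82,000.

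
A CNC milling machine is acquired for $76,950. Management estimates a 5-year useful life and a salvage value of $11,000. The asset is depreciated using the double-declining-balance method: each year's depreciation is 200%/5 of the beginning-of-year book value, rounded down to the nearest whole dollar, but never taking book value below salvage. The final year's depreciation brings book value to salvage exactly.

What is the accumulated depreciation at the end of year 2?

$49,248

Depreciable base = $76,950 − $11,000 = $65,950.
Year 1: ⌊$76,950 × 200%/5⌋ = $30,780. Book value $46,170.
Year 2: ⌊$46,170 × 200%/5⌋ = $18,468. Book value $27,702.
Accumulated through year 2 = $76,950 − $27,702 = $49,248.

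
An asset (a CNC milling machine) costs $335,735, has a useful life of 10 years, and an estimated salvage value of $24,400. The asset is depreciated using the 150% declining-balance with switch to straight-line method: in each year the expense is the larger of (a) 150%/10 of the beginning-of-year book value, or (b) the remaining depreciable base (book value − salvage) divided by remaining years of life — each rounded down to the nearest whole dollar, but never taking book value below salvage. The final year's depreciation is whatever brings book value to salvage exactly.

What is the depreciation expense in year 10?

Depreciable base = $335,735 − $24,400 = $311,335.
Year 1: DB = ⌊$335,735 × 150%/10⌋ = $50,360; SL = ⌊$311,335/10⌋ = $31,133 → take DB $50,360. Book value $285,375.
Year 2: DB = ⌊$285,375 × 150%/10⌋ = $42,806; SL = ⌊$260,975/9⌋ = $28,997 → take DB $42,806. Book value $242,569.
Year 3: DB = ⌊$242,569 × 150%/10⌋ = $36,385; SL = ⌊$218,169/8⌋ = $27,271 → take DB $36,385. Book value $206,184.
Year 4: DB = ⌊$206,184 × 150%/10⌋ = $30,927; SL = ⌊$181,784/7⌋ = $25,969 → take DB $30,927. Book value $175,257.
Year 5: DB = ⌊$175,257 × 150%/10⌋ = $26,288; SL = ⌊$150,857/6⌋ = $25,142 → take DB $26,288. Book value $148,969.
Year 6: DB = ⌊$148,969 × 150%/10⌋ = $22,345; SL = ⌊$124,569/5⌋ = $24,913 → take SL $24,913. Book value $124,056.
Year 7: DB = ⌊$124,056 × 150%/10⌋ = $18,608; SL = ⌊$99,656/4⌋ = $24,914 → take SL $24,914. Book value $99,142.
Year 8: DB = ⌊$99,142 × 150%/10⌋ = $14,871; SL = ⌊$74,742/3⌋ = $24,914 → take SL $24,914. Book value $74,228.
Year 9: DB = ⌊$74,228 × 150%/10⌋ = $11,134; SL = ⌊$49,828/2⌋ = $24,914 → take SL $24,914. Book value $49,314.
Year 10 (final): $49,314 − $24,400 = $24,914. Book value $24,400.

$24,914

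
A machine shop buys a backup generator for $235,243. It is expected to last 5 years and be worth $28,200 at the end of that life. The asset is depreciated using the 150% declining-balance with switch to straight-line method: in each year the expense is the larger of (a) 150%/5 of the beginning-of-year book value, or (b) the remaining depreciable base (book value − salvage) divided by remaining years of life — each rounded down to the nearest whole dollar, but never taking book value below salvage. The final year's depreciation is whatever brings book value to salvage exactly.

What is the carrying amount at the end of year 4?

Depreciable base = $235,243 − $28,200 = $207,043.
Year 1: DB = ⌊$235,243 × 150%/5⌋ = $70,572; SL = ⌊$207,043/5⌋ = $41,408 → take DB $70,572. Book value $164,671.
Year 2: DB = ⌊$164,671 × 150%/5⌋ = $49,401; SL = ⌊$136,471/4⌋ = $34,117 → take DB $49,401. Book value $115,270.
Year 3: DB = ⌊$115,270 × 150%/5⌋ = $34,581; SL = ⌊$87,070/3⌋ = $29,023 → take DB $34,581. Book value $80,689.
Year 4: DB = ⌊$80,689 × 150%/5⌋ = $24,206; SL = ⌊$52,489/2⌋ = $26,244 → take SL $26,244. Book value $54,445.

$54,445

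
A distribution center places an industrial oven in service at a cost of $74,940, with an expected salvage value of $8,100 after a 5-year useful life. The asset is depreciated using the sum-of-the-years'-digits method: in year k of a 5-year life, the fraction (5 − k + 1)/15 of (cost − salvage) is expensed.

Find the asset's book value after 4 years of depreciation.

Depreciable base = $74,940 − $8,100 = $66,840.
Sum of the years' digits = 5+4+3+2+1 = 15.
Year 1: $66,840 × 5/15 = $22,280. Book value $52,660.
Year 2: $66,840 × 4/15 = $17,824. Book value $34,836.
Year 3: $66,840 × 3/15 = $13,368. Book value $21,468.
Year 4: $66,840 × 2/15 = $8,912. Book value $12,556.

$12,556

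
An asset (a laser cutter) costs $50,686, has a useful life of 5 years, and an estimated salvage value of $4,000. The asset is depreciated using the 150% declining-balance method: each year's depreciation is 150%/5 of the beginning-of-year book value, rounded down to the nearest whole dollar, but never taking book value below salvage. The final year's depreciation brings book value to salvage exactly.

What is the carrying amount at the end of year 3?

$17,386

Depreciable base = $50,686 − $4,000 = $46,686.
Year 1: ⌊$50,686 × 150%/5⌋ = $15,205. Book value $35,481.
Year 2: ⌊$35,481 × 150%/5⌋ = $10,644. Book value $24,837.
Year 3: ⌊$24,837 × 150%/5⌋ = $7,451. Book value $17,386.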